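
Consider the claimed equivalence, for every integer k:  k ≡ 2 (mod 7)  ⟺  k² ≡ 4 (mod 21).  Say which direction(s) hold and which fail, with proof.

Neither implication holds.

[⇒] This fails: take k = 9. Then 9 ≡ 2 (mod 7), but 9² = 81 ≡ 18 (mod 21), not 4.

[⇐] This fails: take k = 5. Then 5² = 25 ≡ 4 (mod 21), yet 5 ≡ 5 (mod 7), not 2.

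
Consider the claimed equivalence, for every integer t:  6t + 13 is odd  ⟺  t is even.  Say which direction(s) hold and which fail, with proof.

(→) This fails: take t = 5. Then 6t + 13 = 43, which is odd, yet t = 5 is odd, not even.

(←) Suppose t is even. Since 6 is even, 6t is even for every t, so 6t + 13 has the same parity as 13, which is odd. Hence 6t + 13 is odd.

The forward direction fails; the converse holds.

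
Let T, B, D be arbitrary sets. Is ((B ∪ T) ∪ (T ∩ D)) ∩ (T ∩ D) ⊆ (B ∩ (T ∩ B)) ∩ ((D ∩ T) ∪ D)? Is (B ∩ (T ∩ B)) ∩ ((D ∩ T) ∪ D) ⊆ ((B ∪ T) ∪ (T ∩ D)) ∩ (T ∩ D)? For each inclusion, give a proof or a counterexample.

Reverse inclusion. Let x ∈ (B ∩ (T ∩ B)) ∩ ((D ∩ T) ∪ D). Then x ∈ T ∩ B ∩ D, from which x ∈ ((B ∪ T) ∪ (T ∩ D)) ∩ (T ∩ D).

Forward inclusion. This inclusion fails. Take T = {1}, B = ∅, D = {1}; then 1 ∈ ((B ∪ T) ∪ (T ∩ D)) ∩ (T ∩ D) but 1 ∉ (B ∩ (T ∩ B)) ∩ ((D ∩ T) ∪ D).

The sets are not equal: only the reverse inclusion holds.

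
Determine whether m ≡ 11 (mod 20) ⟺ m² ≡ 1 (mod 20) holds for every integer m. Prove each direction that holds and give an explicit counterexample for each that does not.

[⇒] Suppose m ≡ 11 (mod 20). Write m = 20j + 11. Then (20j + 11)² = 400j² + 440j + 121 = 20(20j² + 22j + 6) + 1, so m² ≡ 1 (mod 20).

[⇐] This fails: take m = 1. Then 1² = 1 ≡ 1 (mod 20), yet 1 ≡ 1 (mod 20), not 11.

(⇒) holds; (⇐) fails.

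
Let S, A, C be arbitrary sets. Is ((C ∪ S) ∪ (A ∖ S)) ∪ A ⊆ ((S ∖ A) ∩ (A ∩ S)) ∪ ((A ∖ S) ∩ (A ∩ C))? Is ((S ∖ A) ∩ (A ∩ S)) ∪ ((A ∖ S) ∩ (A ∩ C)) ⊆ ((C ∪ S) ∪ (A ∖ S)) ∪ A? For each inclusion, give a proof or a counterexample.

(⊆) This inclusion fails. Take S = {1}, A = ∅, C = ∅; then 1 ∈ ((C ∪ S) ∪ (A ∖ S)) ∪ A but 1 ∉ ((S ∖ A) ∩ (A ∩ S)) ∪ ((A ∖ S) ∩ (A ∩ C)).

(⊇) Let x ∈ ((S ∖ A) ∩ (A ∩ S)) ∪ ((A ∖ S) ∩ (A ∩ C)). Then x ∈ A ∩ C and x ∉ S, from which x ∈ ((C ∪ S) ∪ (A ∖ S)) ∪ A.

(⊆) fails; (⊇) holds.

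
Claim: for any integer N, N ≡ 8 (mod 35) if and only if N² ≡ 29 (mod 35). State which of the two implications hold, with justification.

(→) Suppose N ≡ 8 (mod 35). Write N = 35j + 8. Then (35j + 8)² = 1225j² + 560j + 64 = 35(35j² + 16j + 1) + 29, so N² ≡ 29 (mod 35).

(←) This fails: take N = 13. Then 13² = 169 ≡ 29 (mod 35), yet 13 ≡ 13 (mod 35), not 8.

(⇒) holds; (⇐) fails.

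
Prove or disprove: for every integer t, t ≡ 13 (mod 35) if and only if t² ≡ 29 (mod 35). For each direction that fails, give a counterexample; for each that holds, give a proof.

(⇒) holds; (⇐) fails.

Forward direction. Suppose t ≡ 13 (mod 35). Write t = 35j + 13. Then (35j + 13)² = 1225j² + 910j + 169 = 35(35j² + 26j + 4) + 29, so t² ≡ 29 (mod 35).

Converse. This fails: take t = 8. Then 8² = 64 ≡ 29 (mod 35), yet 8 ≡ 8 (mod 35), not 13.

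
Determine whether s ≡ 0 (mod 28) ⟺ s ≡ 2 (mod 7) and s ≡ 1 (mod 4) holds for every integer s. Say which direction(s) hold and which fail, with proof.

(→) This fails: s = 0 gives 0 ≡ 0 (mod 28) but 0 ≡ 0 (mod 7), so the conjunction on the right does not hold.

(←) This fails: s = 9 satisfies both congruences on the right (9 ≡ 2 mod 7 and 9 ≡ 1 mod 4) yet 9 ≡ 9 (mod 28), not 0.

Neither direction holds.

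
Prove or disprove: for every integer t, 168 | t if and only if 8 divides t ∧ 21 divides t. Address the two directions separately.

[⇒] If 168 ∣ t, write t = 168q. Since 168 = 21·8, t = 8·(21q), so 8 ∣ t; and since 168 = 8·21, t = 21·(8q), so 21 ∣ t.

[⇐] Suppose 8 ∣ t and 21 ∣ t. Any common multiple of 8 and 21 is a multiple of their lcm; here gcd(8, 21) = 1, so lcm(8, 21) = 8·21 = 168, so 168 ∣ t.

Both directions hold.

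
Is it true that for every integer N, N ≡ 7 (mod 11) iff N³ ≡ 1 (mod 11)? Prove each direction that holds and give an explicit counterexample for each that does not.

Neither implication holds.

Forward direction. This fails: take N = 7. Then 7 ≡ 7 (mod 11), but 7³ = 343 ≡ 2 (mod 11), not 1.

Converse. This fails: take N = 1. Then 1³ = 1 ≡ 1 (mod 11), yet 1 ≡ 1 (mod 11), not 7.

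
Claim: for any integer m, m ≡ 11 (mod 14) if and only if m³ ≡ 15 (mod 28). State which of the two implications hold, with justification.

(→) This fails: take m = 25. Then 25 ≡ 11 (mod 14), but 25³ = 15625 ≡ 1 (mod 28), not 15.

(←) This fails: take m = 15. Then 15³ = 3375 ≡ 15 (mod 28), yet 15 ≡ 1 (mod 14), not 11.

Neither implication holds.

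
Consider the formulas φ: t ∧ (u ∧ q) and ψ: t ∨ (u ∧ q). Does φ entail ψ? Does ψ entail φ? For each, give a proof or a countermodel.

Only the forward implication holds.

(⇒) Assume the antecedent. If q is true, the antecedent forces (q = T, u = T, t = T), and t ∨ (u ∧ q) holds there. If q is false, the antecedent cannot hold. Either way t ∨ (u ∧ q) holds.

(⇐) This fails. Under q = T, u = T, t = F, the left side is false but the right side is true.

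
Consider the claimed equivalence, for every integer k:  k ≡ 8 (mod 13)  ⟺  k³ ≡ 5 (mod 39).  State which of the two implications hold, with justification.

Neither direction holds.

(⇒) This fails: take k = 21. Then 21 ≡ 8 (mod 13), but 21³ = 9261 ≡ 18 (mod 39), not 5.

(⇐) This fails: take k = 11. Then 11³ = 1331 ≡ 5 (mod 39), yet 11 ≡ 11 (mod 13), not 8.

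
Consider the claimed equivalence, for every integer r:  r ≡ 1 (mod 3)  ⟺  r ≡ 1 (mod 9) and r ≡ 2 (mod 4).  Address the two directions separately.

The forward direction fails; the converse holds.

(⟹) This fails: r = 1 gives 1 ≡ 1 (mod 3) but 1 ≡ 1 (mod 4), so the conjunction on the right does not hold.

(⟸) Conversely, if r ≡ 1 (mod 9) and r ≡ 2 (mod 4), then by the Chinese remainder theorem r ≡ 10 (mod 36). Since 10 ≡ 1 (mod 3) and 3 ∣ 36, we get r ≡ 1 (mod 3).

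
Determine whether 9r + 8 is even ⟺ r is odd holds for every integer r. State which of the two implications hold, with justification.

(⟹) This fails: r = 2 gives 9r + 8 = 26, which is even, but 2 is even, not odd.

(⟸) This also fails: r = 7 is odd, but 9r + 8 = 71 is odd, not even.

(⇒) fails and (⇐) fails.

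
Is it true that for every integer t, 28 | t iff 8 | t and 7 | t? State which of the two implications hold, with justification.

Only the reverse direction holds.

(⇒) This fails: take t = 28. Certainly 28 ∣ 28, but 8 ∤ 28.

(⇐) Suppose 8 ∣ t and 7 ∣ t. Any common multiple of 8 and 7 is a multiple of their lcm; here gcd(8, 7) = 1, so lcm(8, 7) = 8·7 = 56, so 56 ∣ t. Since 28 ∣ 56, it follows that 28 ∣ t.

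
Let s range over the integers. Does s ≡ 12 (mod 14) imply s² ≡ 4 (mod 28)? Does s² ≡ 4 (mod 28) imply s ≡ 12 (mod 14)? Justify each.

The forward direction holds; the converse fails.

(→) Suppose s ≡ 12 (mod 14). Working modulo 28, s ∈ {12, 26}; for each such r, r² ≡ 4 (mod 28).

(←) This fails: take s = 2. Then 2² = 4 ≡ 4 (mod 28), yet 2 ≡ 2 (mod 14), not 12.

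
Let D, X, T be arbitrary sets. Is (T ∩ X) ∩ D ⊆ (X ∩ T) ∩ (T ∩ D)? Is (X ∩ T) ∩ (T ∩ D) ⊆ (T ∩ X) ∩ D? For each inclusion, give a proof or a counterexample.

(⊇) Let x ∈ (X ∩ T) ∩ (T ∩ D). Then x ∈ D ∩ X ∩ T, from which x ∈ (T ∩ X) ∩ D.

(⊆) Let x ∈ (T ∩ X) ∩ D. Then x ∈ D ∩ X ∩ T, from which x ∈ (X ∩ T) ∩ (T ∩ D).

The two sets are equal.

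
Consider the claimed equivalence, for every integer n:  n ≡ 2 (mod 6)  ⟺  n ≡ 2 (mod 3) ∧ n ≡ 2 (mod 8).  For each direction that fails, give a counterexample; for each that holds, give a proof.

The forward direction fails; the converse holds.

(→) This fails: n = 8 gives 8 ≡ 2 (mod 6) but 8 ≡ 0 (mod 8), so the conjunction on the right does not hold.

(←) Conversely, if n ≡ 2 (mod 3) and n ≡ 2 (mod 8), then by the Chinese remainder theorem n ≡ 2 (mod 24). Since 2 ≡ 2 (mod 6) and 6 ∣ 24, we get n ≡ 2 (mod 6).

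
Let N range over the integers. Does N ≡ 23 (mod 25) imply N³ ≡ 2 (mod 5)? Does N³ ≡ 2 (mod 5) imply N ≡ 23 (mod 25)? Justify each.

(⇐) This fails: take N = 3. Then 3³ = 27 ≡ 2 (mod 5), yet 3 ≡ 3 (mod 25), not 23.

(⇒) Suppose N ≡ 23 (mod 25). Then N³ ≡ 23³ = 12167 (mod 25), and since 5 ∣ 25, also N³ ≡ 2 (mod 5).

Only the forward direction holds.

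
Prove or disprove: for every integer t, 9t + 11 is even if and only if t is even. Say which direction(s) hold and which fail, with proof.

Neither implication holds.

(→) This fails: t = 3 gives 9t + 11 = 38, which is even, but 3 is odd, not even.

(←) This also fails: t = 2 is even, but 9t + 11 = 29 is odd, not even.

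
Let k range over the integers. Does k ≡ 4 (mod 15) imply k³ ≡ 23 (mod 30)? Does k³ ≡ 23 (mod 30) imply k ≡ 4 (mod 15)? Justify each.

Both directions fail.

Forward direction. This fails: take k = 4. Then 4 ≡ 4 (mod 15), but 4³ = 64 ≡ 4 (mod 30), not 23.

Converse. This fails: take k = 17. Then 17³ = 4913 ≡ 23 (mod 30), yet 17 ≡ 2 (mod 15), not 4.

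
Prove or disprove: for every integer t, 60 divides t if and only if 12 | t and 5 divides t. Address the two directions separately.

The biconditional holds.

Forward direction. If 60 ∣ t, write t = 60q. Since 60 = 5·12, t = 12·(5q), so 12 ∣ t; and since 60 = 12·5, t = 5·(12q), so 5 ∣ t.

Converse. Suppose 12 ∣ t and 5 ∣ t. Any common multiple of 12 and 5 is a multiple of their lcm; here gcd(12, 5) = 1, so lcm(12, 5) = 12·5 = 60, so 60 ∣ t.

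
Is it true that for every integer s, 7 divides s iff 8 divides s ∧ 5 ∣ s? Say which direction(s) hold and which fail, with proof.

[⇒] This fails: take s = 7. Certainly 7 ∣ 7, but 8 ∤ 7.

[⇐] This fails: take s = 40. Both 8 ∣ 40 and 5 ∣ 40, yet 40 is not a multiple of 7 (since 40 = 5·7 + 5), so 7 ∤ 40.

(⇒) fails and (⇐) fails.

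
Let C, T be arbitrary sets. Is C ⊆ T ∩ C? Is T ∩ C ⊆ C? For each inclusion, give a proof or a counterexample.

The sets are not equal: only the reverse inclusion holds.

Forward inclusion. This inclusion fails. Take C = {1}, T = ∅; then 1 ∈ C but 1 ∉ T ∩ C.

Reverse inclusion. Let x ∈ T ∩ C. Then x ∈ C ∩ T, from which x ∈ C.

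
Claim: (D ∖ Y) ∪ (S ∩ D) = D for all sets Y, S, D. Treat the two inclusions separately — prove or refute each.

(⟸) This inclusion fails. Take Y = {1}, S = ∅, D = {1}; then 1 ∈ D but 1 ∉ (D ∖ Y) ∪ (S ∩ D).

(⟹) Let x ∈ (D ∖ Y) ∪ (S ∩ D). Then either x ∈ D and x ∉ Y, S; or x ∈ S ∩ D and x ∉ Y; or x ∈ Y ∩ S ∩ D. In each case x ∈ D, so (D ∖ Y) ∪ (S ∩ D) ⊆ D.

(⊆) holds; (⊇) fails.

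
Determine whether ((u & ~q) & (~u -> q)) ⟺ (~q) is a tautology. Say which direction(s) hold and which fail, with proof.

(⇒) holds; (⇐) fails.

(→) Assume the antecedent. If q is true, the antecedent cannot hold. If q is false, ~q reduces to true regardless of the other variables. Either way ~q holds.

(←) This fails. Under q = F, u = F, the left side is false but the right side is true.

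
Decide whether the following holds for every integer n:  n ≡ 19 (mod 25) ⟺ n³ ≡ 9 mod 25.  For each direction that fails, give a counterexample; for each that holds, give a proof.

Forward direction. Suppose n ≡ 19 (mod 25). Write n = 25j + 19. Then (25j + 19)³ = 15625j³ + 35625j² + 27075j + 6859 = 25(625j³ + 1425j² + 1083j + 274) + 9, so n³ ≡ 9 (mod 25).

Converse. Suppose n³ ≡ 9 (mod 25). The only residue r in {0, …, 24} with r³ ≡ 9 (mod 25) is r = 19, so n ≡ 19 (mod 25).

The biconditional holds.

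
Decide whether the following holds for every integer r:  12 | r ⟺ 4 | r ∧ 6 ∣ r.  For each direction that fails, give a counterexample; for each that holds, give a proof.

The biconditional holds.

(→) If 12 ∣ r, write r = 12q. Since 12 = 3·4, r = 4·(3q), so 4 ∣ r; and since 12 = 2·6, r = 6·(2q), so 6 ∣ r.

(←) Suppose 4 ∣ r and 6 ∣ r. Any common multiple of 4 and 6 is a multiple of their lcm; here lcm(4, 6) = 4·6/gcd(4, 6) = 24/2 = 12, so 12 ∣ r.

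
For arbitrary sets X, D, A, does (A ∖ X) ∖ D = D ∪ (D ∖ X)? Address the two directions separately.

Forward inclusion. This inclusion fails. Take X = ∅, D = ∅, A = {1}; then 1 ∈ (A ∖ X) ∖ D but 1 ∉ D ∪ (D ∖ X).

Reverse inclusion. This inclusion fails. Take X = ∅, D = {1}, A = ∅; then 1 ∈ D ∪ (D ∖ X) but 1 ∉ (A ∖ X) ∖ D.

Both inclusions fail.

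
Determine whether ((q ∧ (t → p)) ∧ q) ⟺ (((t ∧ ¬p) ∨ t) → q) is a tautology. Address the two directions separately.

Only the forward implication holds.

(⟹) Assume the antecedent. If p is true, the antecedent forces (p = T, q = T, t = F) or (p = T, q = T, t = T), and ((t ∧ ¬p) ∨ t) → q holds there. If p is false, the antecedent forces (p = F, q = T, t = F), and ((t ∧ ¬p) ∨ t) → q holds there. Either way ((t ∧ ¬p) ∨ t) → q holds.

(⟸) This fails. Under p = F, q = F, t = F, the left side is false but the right side is true.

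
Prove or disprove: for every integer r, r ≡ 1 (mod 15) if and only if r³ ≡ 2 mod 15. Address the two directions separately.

[⇒] This fails: take r = 1. Then 1 ≡ 1 (mod 15), but 1³ = 1 ≡ 1 (mod 15), not 2.

[⇐] This fails: take r = 8. Then 8³ = 512 ≡ 2 (mod 15), yet 8 ≡ 8 (mod 15), not 1.

Neither implication holds.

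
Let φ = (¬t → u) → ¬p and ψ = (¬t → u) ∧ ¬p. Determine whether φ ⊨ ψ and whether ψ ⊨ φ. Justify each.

(⇒) fails; (⇐) holds.

Converse. Assume the antecedent. If u is true, the antecedent forces (u = T, p = F, t = F) or (u = T, p = F, t = T), and (¬t → u) → ¬p holds there. If u is false, the antecedent forces (u = F, p = F, t = T), and (¬t → u) → ¬p holds there. Either way (¬t → u) → ¬p holds.

Forward direction. This fails. Under u = F, p = F, t = F, the left side is true but the right side is false.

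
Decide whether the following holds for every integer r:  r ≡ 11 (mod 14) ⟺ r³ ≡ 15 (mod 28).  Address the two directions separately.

[⇒] This fails: take r = 25. Then 25 ≡ 11 (mod 14), but 25³ = 15625 ≡ 1 (mod 28), not 15.

[⇐] This fails: take r = 15. Then 15³ = 3375 ≡ 15 (mod 28), yet 15 ≡ 1 (mod 14), not 11.

(⇒) fails and (⇐) fails.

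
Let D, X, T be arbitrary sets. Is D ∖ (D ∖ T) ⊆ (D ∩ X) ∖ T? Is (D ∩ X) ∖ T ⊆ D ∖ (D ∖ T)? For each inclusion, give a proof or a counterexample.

(⊆) This inclusion fails. Take D = {1}, X = ∅, T = {1}; then 1 ∈ D ∖ (D ∖ T) but 1 ∉ (D ∩ X) ∖ T.

(⊇) This inclusion fails. Take D = {1}, X = {1}, T = ∅; then 1 ∈ (D ∩ X) ∖ T but 1 ∉ D ∖ (D ∖ T).

(⊆) fails and (⊇) fails.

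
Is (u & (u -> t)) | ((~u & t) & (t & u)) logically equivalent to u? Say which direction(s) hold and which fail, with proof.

The forward direction holds; the converse fails.

[⇐] This fails. Under t = F, u = T, the left side is false but the right side is true.

[⇒] Assume the antecedent. If t is true, the antecedent forces (t = T, u = T), and u holds there. If t is false, the antecedent cannot hold. Either way u holds.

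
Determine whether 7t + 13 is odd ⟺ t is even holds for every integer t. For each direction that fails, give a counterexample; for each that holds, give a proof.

Both directions hold; the statement is true.

(⟸) Suppose t is even; write t = 2j. Then 7t + 13 = 7·(2j) + 13 = 2·7j + 13, which is odd.

(⟹) Suppose 7t + 13 is odd. Since 7 is odd, 7t and t have the same parity, so 7t + 13 ≡ t + 13 (mod 2). As 13 is odd, 7t + 13 is odd exactly when t is even. Thus t is even.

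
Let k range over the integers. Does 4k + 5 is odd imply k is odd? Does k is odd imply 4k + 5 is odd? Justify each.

[⇒] This fails: take k = 4. Then 4k + 5 = 21, which is odd, yet k = 4 is even, not odd.

[⇐] Suppose k is odd. Since 4 is even, 4k is even for every k, so 4k + 5 has the same parity as 5, which is odd. Hence 4k + 5 is odd.

(⇒) fails; (⇐) holds.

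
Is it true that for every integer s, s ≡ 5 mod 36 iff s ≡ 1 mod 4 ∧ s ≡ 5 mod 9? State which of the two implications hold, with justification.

Equivalent; both directions hold.

Forward direction. Suppose s ≡ 5 (mod 36); write s = 36j + 5. Since 4 ∣ 36, reducing mod 4 gives s ≡ 5 ≡ 1 (mod 4); since 9 ∣ 36, reducing mod 9 gives s ≡ 5 (mod 9).

Converse. If s ≡ 1 (mod 4) and s ≡ 5 (mod 9), then by the Chinese remainder theorem s ≡ 5 (mod 36). This is exactly s ≡ 5 (mod 36).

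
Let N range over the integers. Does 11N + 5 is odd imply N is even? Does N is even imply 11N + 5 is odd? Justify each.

(⟹) Suppose 11N + 5 is odd. Since 11 is odd, 11N and N have the same parity, so 11N + 5 ≡ N + 5 (mod 2). As 5 is odd, 11N + 5 is odd exactly when N is even. Thus N is even.

(⟸) Conversely, suppose N is even; write N = 2j. Then 11N + 5 = 11·(2j) + 5 = 2·11j + 5, which is odd.

The biconditional holds.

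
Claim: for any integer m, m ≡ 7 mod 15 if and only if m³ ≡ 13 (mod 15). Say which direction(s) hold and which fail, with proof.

Both directions hold; the statement is true.

(⇒) Suppose m ≡ 7 mod 15. Write m = 15j + 7. Then (15j + 7)³ = 3375j³ + 4725j² + 2205j + 343 = 15(225j³ + 315j² + 147j + 22) + 13, so m³ ≡ 13 (mod 15).

(⇐) Conversely, suppose m³ ≡ 13 (mod 15). The only residue r in {0, …, 14} with r³ ≡ 13 (mod 15) is r = 7, so m ≡ 7 (mod 15).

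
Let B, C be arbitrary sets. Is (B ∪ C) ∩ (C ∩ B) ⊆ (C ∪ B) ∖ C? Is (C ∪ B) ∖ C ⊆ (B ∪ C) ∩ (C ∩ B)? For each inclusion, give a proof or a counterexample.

Neither inclusion holds.

(⟹) This inclusion fails. Take B = {1}, C = {1}; then 1 ∈ (B ∪ C) ∩ (C ∩ B) but 1 ∉ (C ∪ B) ∖ C.

(⟸) This inclusion fails. Take B = {1}, C = ∅; then 1 ∈ (C ∪ B) ∖ C but 1 ∉ (B ∪ C) ∩ (C ∩ B).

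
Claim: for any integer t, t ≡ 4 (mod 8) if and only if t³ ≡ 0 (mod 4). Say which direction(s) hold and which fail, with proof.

(⟹) Suppose t ≡ 4 (mod 8). Then t³ ≡ 4³ = 64 (mod 8), and since 4 ∣ 8, also t³ ≡ 0 (mod 4).

(⟸) This fails: take t = 0. Then 0³ = 0 ≡ 0 (mod 4), yet 0 ≡ 0 (mod 8), not 4.

Not equivalent: only (⇒) holds.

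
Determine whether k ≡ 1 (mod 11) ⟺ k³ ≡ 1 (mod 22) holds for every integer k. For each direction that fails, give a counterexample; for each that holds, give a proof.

(→) This fails: take k = 12. Then 12 ≡ 1 (mod 11), but 12³ = 1728 ≡ 12 (mod 22), not 1.

(←) Conversely, the residues r modulo 22 with r³ ≡ 1 (mod 22) are exactly {1}, and each is ≡ 1 (mod 11).

Not equivalent: only (⇐) holds.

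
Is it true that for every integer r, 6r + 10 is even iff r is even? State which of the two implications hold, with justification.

Not equivalent: only (⇐) holds.

(⇒) This fails: take r = 7. Then 6r + 10 = 52, which is even, yet r = 7 is odd, not even.

(⇐) Suppose r is even. Since 6 is even, 6r is even for every r, so 6r + 10 has the same parity as 10, which is even. Hence 6r + 10 is even.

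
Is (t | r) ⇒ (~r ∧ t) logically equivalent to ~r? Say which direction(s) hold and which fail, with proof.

Equivalent; both directions hold.

(←) Assume the antecedent. If t is true, the antecedent forces (t = T, r = F), and (t | r) ⇒ (~r ∧ t) holds there. If t is false, the antecedent forces (t = F, r = F), and (t | r) ⇒ (~r ∧ t) holds there. Either way (t | r) ⇒ (~r ∧ t) holds.

(→) Assume the antecedent. If t is true, the antecedent forces (t = T, r = F), and ~r holds there. If t is false, the antecedent forces (t = F, r = F), and ~r holds there. Either way ~r holds.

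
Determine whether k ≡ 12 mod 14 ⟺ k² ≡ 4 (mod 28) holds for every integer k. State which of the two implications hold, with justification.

Only the forward implication holds.

(⇒) Suppose k ≡ 12 (mod 14). Working modulo 28, k ∈ {12, 26}; for each such r, r² ≡ 4 (mod 28).

(⇐) This fails: take k = 2. Then 2² = 4 ≡ 4 (mod 28), yet 2 ≡ 2 (mod 14), not 12.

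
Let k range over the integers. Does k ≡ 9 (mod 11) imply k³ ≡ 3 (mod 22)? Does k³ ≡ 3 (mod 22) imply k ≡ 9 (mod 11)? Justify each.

(⇒) fails; (⇐) holds.

Forward direction. This fails: take k = 20. Then 20 ≡ 9 (mod 11), but 20³ = 8000 ≡ 14 (mod 22), not 3.

Converse. The residues r modulo 22 with r³ ≡ 3 (mod 22) are exactly {9}, and each is ≡ 9 (mod 11).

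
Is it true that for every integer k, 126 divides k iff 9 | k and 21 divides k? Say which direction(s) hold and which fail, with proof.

(⇒) If 126 ∣ k, write k = 126q. Since 126 = 14·9, k = 9·(14q), so 9 ∣ k; and since 126 = 6·21, k = 21·(6q), so 21 ∣ k.

(⇐) This fails: take k = 63. Both 9 ∣ 63 and 21 ∣ 63, yet 63 is not a multiple of 126 (since 63 = 0·126 + 63), so 126 ∤ 63.

Only the forward direction holds.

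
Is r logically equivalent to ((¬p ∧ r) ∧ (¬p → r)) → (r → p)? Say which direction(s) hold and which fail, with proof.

Forward direction. This fails. Under r = T, p = F, the left side is true but the right side is false.

Converse. This fails. Under r = F, p = F, the left side is false but the right side is true.

Neither implication holds.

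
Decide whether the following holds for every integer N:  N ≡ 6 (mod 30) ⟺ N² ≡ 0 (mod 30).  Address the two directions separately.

(⟹) This fails: take N = 6. Then 6 ≡ 6 (mod 30), but 6² = 36 ≡ 6 (mod 30), not 0.

(⟸) This fails: take N = 0. Then 0² = 0 ≡ 0 (mod 30), yet 0 ≡ 0 (mod 30), not 6.

Neither implication holds.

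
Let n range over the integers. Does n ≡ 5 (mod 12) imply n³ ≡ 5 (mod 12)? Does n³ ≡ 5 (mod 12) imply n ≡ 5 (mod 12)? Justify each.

[⇒] Suppose n ≡ 5 (mod 12). Write n = 12j + 5. Then (12j + 5)³ = 1728j³ + 2160j² + 900j + 125 = 12(144j³ + 180j² + 75j + 10) + 5, so n³ ≡ 5 (mod 12).

[⇐] For the converse, argue contrapositively. If n ≢ 5 (mod 12), then n is congruent to one of 0, 1, 2, 3, 4, 6, 7, 8, 9, 10, 11 modulo 12, and these give n³ ≡ 0, 1, 8, 3, 4, 0, 7, 8, 9, 4, 11 respectively — never 5.

Both directions hold; the statement is true.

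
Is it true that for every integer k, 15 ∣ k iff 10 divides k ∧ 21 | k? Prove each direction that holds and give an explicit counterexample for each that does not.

(→) This fails: take k = 15. Certainly 15 ∣ 15, but 10 ∤ 15.

(←) Suppose 10 ∣ k and 21 ∣ k. Any common multiple of 10 and 21 is a multiple of their lcm; here gcd(10, 21) = 1, so lcm(10, 21) = 10·21 = 210, so 210 ∣ k. Since 15 ∣ 210, it follows that 15 ∣ k.

Only the reverse direction holds.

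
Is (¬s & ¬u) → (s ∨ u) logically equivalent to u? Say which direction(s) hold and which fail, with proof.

Forward direction. This fails. Under u = F, s = T, the left side is true but the right side is false.

Converse. Assume the antecedent. If u is true, (¬s & ¬u) → (s ∨ u) reduces to true regardless of the other variables. If u is false, the antecedent cannot hold. Either way (¬s & ¬u) → (s ∨ u) holds.

Only the converse holds.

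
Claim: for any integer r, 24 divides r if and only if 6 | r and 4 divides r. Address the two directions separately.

Only the forward direction holds.

Forward direction. If 24 ∣ r, write r = 24q. Since 24 = 4·6, r = 6·(4q), so 6 ∣ r; and since 24 = 6·4, r = 4·(6q), so 4 ∣ r.

Converse. This fails: take r = 12. Both 6 ∣ 12 and 4 ∣ 12, yet 12 is not a multiple of 24 (since 12 = 0·24 + 12), so 24 ∤ 12.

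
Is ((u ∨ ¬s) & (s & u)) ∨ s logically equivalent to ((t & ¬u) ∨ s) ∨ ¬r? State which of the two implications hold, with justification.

Forward direction. Assume the antecedent. If s is true, ((t & ¬u) ∨ s) ∨ ¬r reduces to true regardless of the other variables. If s is false, the antecedent cannot hold. Either way ((t & ¬u) ∨ s) ∨ ¬r holds.

Converse. This fails. Under u = F, s = F, r = F, t = F, the left side is false but the right side is true.

(⇒) holds; (⇐) fails.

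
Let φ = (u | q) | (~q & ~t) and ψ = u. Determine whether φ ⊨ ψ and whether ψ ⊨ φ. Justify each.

(⇒) This fails. Under t = F, q = F, u = F, the left side is true but the right side is false.

(⇐) Assume the antecedent. If t is true, the antecedent forces (t = T, q = F, u = T) or (t = T, q = T, u = T), and (u | q) | (~q & ~t) holds there. If t is false, (u | q) | (~q & ~t) reduces to true regardless of the other variables. Either way (u | q) | (~q & ~t) holds.

(⇒) fails; (⇐) holds.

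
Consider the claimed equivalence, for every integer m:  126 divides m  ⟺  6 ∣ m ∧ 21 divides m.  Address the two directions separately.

(⟹) If 126 ∣ m, write m = 126q. Since 126 = 21·6, m = 6·(21q), so 6 ∣ m; and since 126 = 6·21, m = 21·(6q), so 21 ∣ m.

(⟸) This fails: take m = 42. Both 6 ∣ 42 and 21 ∣ 42, yet 42 is not a multiple of 126 (since 42 = 0·126 + 42), so 126 ∤ 42.

Only the forward implication holds.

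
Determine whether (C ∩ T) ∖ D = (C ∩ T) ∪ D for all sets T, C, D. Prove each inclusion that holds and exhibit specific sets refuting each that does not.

Only the forward inclusion holds.

(⊇) This inclusion fails. Take T = ∅, C = ∅, D = {1}; then 1 ∈ (C ∩ T) ∪ D but 1 ∉ (C ∩ T) ∖ D.

(⊆) Let x ∈ (C ∩ T) ∖ D. Then x ∈ T ∩ C and x ∉ D, from which x ∈ (C ∩ T) ∪ D.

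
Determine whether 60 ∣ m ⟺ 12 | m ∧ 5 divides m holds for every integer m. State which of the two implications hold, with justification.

Both directions hold; the statement is true.

(⟹) If 60 ∣ m, write m = 60q. Since 60 = 5·12, m = 12·(5q), so 12 ∣ m; and since 60 = 12·5, m = 5·(12q), so 5 ∣ m.

(⟸) Suppose 12 ∣ m and 5 ∣ m. Any common multiple of 12 and 5 is a multiple of their lcm; here gcd(12, 5) = 1, so lcm(12, 5) = 12·5 = 60, so 60 ∣ m.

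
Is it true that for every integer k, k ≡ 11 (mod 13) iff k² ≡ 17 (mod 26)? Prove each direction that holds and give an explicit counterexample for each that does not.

(⇒) fails and (⇐) fails.

(⟹) This fails: take k = 24. Then 24 ≡ 11 (mod 13), but 24² = 576 ≡ 4 (mod 26), not 17.

(⟸) This fails: take k = 15. Then 15² = 225 ≡ 17 (mod 26), yet 15 ≡ 2 (mod 13), not 11.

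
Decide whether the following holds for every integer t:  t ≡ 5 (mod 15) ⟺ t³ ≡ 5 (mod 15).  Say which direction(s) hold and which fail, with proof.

Both implications hold.

(⟹) Suppose t ≡ 5 (mod 15). Write t = 15j + 5. Then (15j + 5)³ = 3375j³ + 3375j² + 1125j + 125 = 15(225j³ + 225j² + 75j + 8) + 5, so t³ ≡ 5 (mod 15).

(⟸) Conversely, suppose t³ ≡ 5 (mod 15). The only residue r in {0, …, 14} with r³ ≡ 5 (mod 15) is r = 5, so t ≡ 5 (mod 15).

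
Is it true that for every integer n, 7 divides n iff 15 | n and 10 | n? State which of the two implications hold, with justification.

Forward direction. This fails: take n = 7. Certainly 7 ∣ 7, but 15 ∤ 7.

Converse. This fails: take n = 30. Both 15 ∣ 30 and 10 ∣ 30, yet 30 is not a multiple of 7 (since 30 = 4·7 + 2), so 7 ∤ 30.

(⇒) fails and (⇐) fails.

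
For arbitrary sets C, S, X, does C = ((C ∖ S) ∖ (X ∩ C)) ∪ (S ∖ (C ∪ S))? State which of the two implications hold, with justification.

(⊆) This inclusion fails. Take C = {1}, S = {1}, X = ∅; then 1 ∈ C but 1 ∉ ((C ∖ S) ∖ (X ∩ C)) ∪ (S ∖ (C ∪ S)).

(⊇) Let x ∈ ((C ∖ S) ∖ (X ∩ C)) ∪ (S ∖ (C ∪ S)). Then x ∈ C and x ∉ S, X, from which x ∈ C.

(⊆) fails; (⊇) holds.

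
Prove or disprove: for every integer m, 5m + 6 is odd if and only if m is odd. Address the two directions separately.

Both implications hold.

(⇒) Suppose 5m + 6 is odd. Since 5 is odd, 5m and m have the same parity, so 5m + 6 ≡ m + 6 (mod 2). As 6 is even, 5m + 6 is odd exactly when m is odd. Thus m is odd.

(⇐) Conversely, suppose m is odd; write m = 2j + 1. Then 5m + 6 = 5·(2j + 1) + 6 = 2·5j + 11, which is odd.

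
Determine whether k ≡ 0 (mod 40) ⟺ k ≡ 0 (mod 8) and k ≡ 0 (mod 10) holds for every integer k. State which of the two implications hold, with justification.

The biconditional holds.

Forward direction. Suppose k ≡ 0 (mod 40); write k = 40j + 0. Since 8 ∣ 40, reducing mod 8 gives k ≡ 0 (mod 8); since 10 ∣ 40, reducing mod 10 gives k ≡ 0 (mod 10).

Converse. If k ≡ 0 (mod 8) and k ≡ 0 (mod 10), then by the Chinese remainder theorem k ≡ 0 (mod 40). This is exactly k ≡ 0 (mod 40).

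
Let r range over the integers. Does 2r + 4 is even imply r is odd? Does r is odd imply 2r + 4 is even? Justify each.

Forward direction. This fails: take r = 6. Then 2r + 4 = 16, which is even, yet r = 6 is even, not odd.

Converse. Suppose r is odd. Since 2 is even, 2r is even for every r, so 2r + 4 has the same parity as 4, which is even. Hence 2r + 4 is even.

Only the converse holds.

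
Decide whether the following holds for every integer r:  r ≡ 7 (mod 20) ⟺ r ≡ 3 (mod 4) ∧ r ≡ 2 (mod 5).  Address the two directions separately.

(⇒) Suppose r ≡ 7 (mod 20); write r = 20j + 7. Since 4 ∣ 20, reducing mod 4 gives r ≡ 7 ≡ 3 (mod 4); since 5 ∣ 20, reducing mod 5 gives r ≡ 7 ≡ 2 (mod 5).

(⇐) Conversely, if r ≡ 3 (mod 4) and r ≡ 2 (mod 5), then by the Chinese remainder theorem r ≡ 7 (mod 20). This is exactly r ≡ 7 (mod 20).

Both directions hold; the statement is true.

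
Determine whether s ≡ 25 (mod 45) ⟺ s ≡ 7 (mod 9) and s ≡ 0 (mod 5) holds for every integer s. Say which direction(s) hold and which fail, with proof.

Both directions hold.

[⇐] If s ≡ 7 (mod 9) and s ≡ 0 (mod 5), then by the Chinese remainder theorem s ≡ 25 (mod 45). This is exactly s ≡ 25 (mod 45).

[⇒] Suppose s ≡ 25 (mod 45); write s = 45j + 25. Since 9 ∣ 45, reducing mod 9 gives s ≡ 25 ≡ 7 (mod 9); since 5 ∣ 45, reducing mod 5 gives s ≡ 25 ≡ 0 (mod 5).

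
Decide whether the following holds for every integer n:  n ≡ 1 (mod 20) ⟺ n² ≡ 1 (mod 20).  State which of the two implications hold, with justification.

(⇒) Suppose n ≡ 1 (mod 20). Write n = 20j + 1. Then (20j + 1)² = 400j² + 40j + 1 = 20(20j² + 2j) + 1, so n² ≡ 1 (mod 20).

(⇐) This fails: take n = 9. Then 9² = 81 ≡ 1 (mod 20), yet 9 ≡ 9 (mod 20), not 1.

The forward direction holds; the converse fails.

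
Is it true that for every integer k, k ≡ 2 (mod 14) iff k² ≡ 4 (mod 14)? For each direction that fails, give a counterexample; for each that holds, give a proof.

(⟸) This fails: take k = 12. Then 12² = 144 ≡ 4 (mod 14), yet 12 ≡ 12 (mod 14), not 2.

(⟹) Suppose k ≡ 2 (mod 14). Write k = 14j + 2. Then (14j + 2)² = 196j² + 56j + 4 = 14(14j² + 4j) + 4, so k² ≡ 4 (mod 14).

Only the forward implication holds.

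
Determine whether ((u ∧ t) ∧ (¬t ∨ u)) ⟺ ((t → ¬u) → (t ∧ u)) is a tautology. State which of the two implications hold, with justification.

Equivalent; both directions hold.

(→) Assume the antecedent. If t is true, the antecedent forces (t = T, u = T), and (t → ¬u) → (t ∧ u) holds there. If t is false, the antecedent cannot hold. Either way (t → ¬u) → (t ∧ u) holds.

(←) Assume the antecedent. If t is true, the antecedent forces (t = T, u = T), and (u ∧ t) ∧ (¬t ∨ u) holds there. If t is false, the antecedent cannot hold. Either way (u ∧ t) ∧ (¬t ∨ u) holds.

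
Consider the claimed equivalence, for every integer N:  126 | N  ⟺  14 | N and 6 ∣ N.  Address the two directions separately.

[⇐] This fails: take N = 42. Both 14 ∣ 42 and 6 ∣ 42, yet 42 is not a multiple of 126 (since 42 = 0·126 + 42), so 126 ∤ 42.

[⇒] If 126 ∣ N, write N = 126q. Since 126 = 9·14, N = 14·(9q), so 14 ∣ N; and since 126 = 21·6, N = 6·(21q), so 6 ∣ N.

The forward direction holds; the converse fails.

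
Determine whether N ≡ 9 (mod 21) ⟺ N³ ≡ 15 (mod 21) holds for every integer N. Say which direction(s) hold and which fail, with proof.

(⇒) Suppose N ≡ 9 (mod 21). Write N = 21j + 9. Then (21j + 9)³ = 9261j³ + 11907j² + 5103j + 729 = 21(441j³ + 567j² + 243j + 34) + 15, so N³ ≡ 15 (mod 21).

(⇐) This fails: take N = 15. Then 15³ = 3375 ≡ 15 (mod 21), yet 15 ≡ 15 (mod 21), not 9.

The forward direction holds; the converse fails.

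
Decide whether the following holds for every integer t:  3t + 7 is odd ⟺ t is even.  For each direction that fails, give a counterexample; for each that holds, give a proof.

The biconditional holds.

(⟹) Suppose 3t + 7 is odd. Since 3 is odd, 3t and t have the same parity, so 3t + 7 ≡ t + 7 (mod 2). As 7 is odd, 3t + 7 is odd exactly when t is even. Thus t is even.

(⟸) Conversely, suppose t is even; write t = 2j. Then 3t + 7 = 3·(2j) + 7 = 2·3j + 7, which is odd.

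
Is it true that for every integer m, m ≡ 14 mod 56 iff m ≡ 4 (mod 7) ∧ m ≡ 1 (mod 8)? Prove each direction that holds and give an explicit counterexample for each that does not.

[⇒] This fails: m = 14 gives 14 ≡ 14 (mod 56) but 14 ≡ 0 (mod 7), so the conjunction on the right does not hold.

[⇐] This fails: m = 25 satisfies both congruences on the right (25 ≡ 4 mod 7 and 25 ≡ 1 mod 8) yet 25 ≡ 25 (mod 56), not 14.

(⇒) fails and (⇐) fails.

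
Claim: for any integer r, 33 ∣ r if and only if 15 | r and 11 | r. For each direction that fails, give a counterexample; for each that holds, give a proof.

The forward direction fails; the converse holds.

[⇐] Suppose 15 ∣ r and 11 ∣ r. Any common multiple of 15 and 11 is a multiple of their lcm; here gcd(15, 11) = 1, so lcm(15, 11) = 15·11 = 165, so 165 ∣ r. Since 33 ∣ 165, it follows that 33 ∣ r.

[⇒] This fails: take r = 33. Certainly 33 ∣ 33, but 15 ∤ 33.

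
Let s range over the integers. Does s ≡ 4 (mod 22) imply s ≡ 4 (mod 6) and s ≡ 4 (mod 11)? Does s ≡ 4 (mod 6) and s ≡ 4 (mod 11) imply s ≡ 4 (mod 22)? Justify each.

Only the reverse direction holds.

(⟹) This fails: s = 48 gives 48 ≡ 4 (mod 22) but 48 ≡ 0 (mod 6), so the conjunction on the right does not hold.

(⟸) Conversely, if s ≡ 4 (mod 6) and s ≡ 4 (mod 11), then by the Chinese remainder theorem s ≡ 4 (mod 66). Since 4 ≡ 4 (mod 22) and 22 ∣ 66, we get s ≡ 4 (mod 22).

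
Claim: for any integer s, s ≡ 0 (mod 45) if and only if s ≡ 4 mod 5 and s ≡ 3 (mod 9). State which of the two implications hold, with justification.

(→) This fails: s = 0 gives 0 ≡ 0 (mod 45) but 0 ≡ 0 (mod 5), so the conjunction on the right does not hold.

(←) This fails: s = 39 satisfies both congruences on the right (39 ≡ 4 mod 5 and 39 ≡ 3 mod 9) yet 39 ≡ 39 (mod 45), not 0.

Both directions fail.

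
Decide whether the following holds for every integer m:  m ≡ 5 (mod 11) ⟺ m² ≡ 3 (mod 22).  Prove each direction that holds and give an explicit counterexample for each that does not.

Neither direction holds.

(⇒) This fails: take m = 16. Then 16 ≡ 5 (mod 11), but 16² = 256 ≡ 14 (mod 22), not 3.

(⇐) This fails: take m = 17. Then 17² = 289 ≡ 3 (mod 22), yet 17 ≡ 6 (mod 11), not 5.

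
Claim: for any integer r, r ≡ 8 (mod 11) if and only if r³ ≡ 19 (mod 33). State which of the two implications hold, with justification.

Forward direction. This fails: take r = 8. Then 8 ≡ 8 (mod 11), but 8³ = 512 ≡ 17 (mod 33), not 19.

Converse. This fails: take r = 13. Then 13³ = 2197 ≡ 19 (mod 33), yet 13 ≡ 2 (mod 11), not 8.

Neither direction holds.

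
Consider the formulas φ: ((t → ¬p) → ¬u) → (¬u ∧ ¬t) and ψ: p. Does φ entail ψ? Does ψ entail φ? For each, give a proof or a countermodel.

Neither direction holds.

[⇒] This fails. Under t = F, u = F, p = F, the left side is true but the right side is false.

[⇐] This fails. Under t = T, u = F, p = T, the left side is false but the right side is true.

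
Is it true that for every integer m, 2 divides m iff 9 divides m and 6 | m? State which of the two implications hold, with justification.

(⟹) This fails: take m = 2. Certainly 2 ∣ 2, but 9 ∤ 2.

(⟸) Suppose 9 ∣ m and 6 ∣ m. Any common multiple of 9 and 6 is a multiple of their lcm; here lcm(9, 6) = 9·6/gcd(9, 6) = 54/3 = 18, so 18 ∣ m. Since 2 ∣ 18, it follows that 2 ∣ m.

Only the reverse direction holds.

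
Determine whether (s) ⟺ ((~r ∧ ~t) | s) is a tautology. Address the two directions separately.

The forward direction holds; the converse fails.

(⟹) Assume the antecedent. If s is true, (~r ∧ ~t) | s reduces to true regardless of the other variables. If s is false, the antecedent cannot hold. Either way (~r ∧ ~t) | s holds.

(⟸) This fails. Under s = F, t = F, r = F, the left side is false but the right side is true.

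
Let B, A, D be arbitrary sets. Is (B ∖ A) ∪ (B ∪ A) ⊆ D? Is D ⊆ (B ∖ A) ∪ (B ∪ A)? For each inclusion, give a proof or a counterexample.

Neither inclusion holds.

(⟹) This inclusion fails. Take B = {1}, A = ∅, D = ∅; then 1 ∈ (B ∖ A) ∪ (B ∪ A) but 1 ∉ D.

(⟸) This inclusion fails. Take B = ∅, A = ∅, D = {1}; then 1 ∈ D but 1 ∉ (B ∖ A) ∪ (B ∪ A).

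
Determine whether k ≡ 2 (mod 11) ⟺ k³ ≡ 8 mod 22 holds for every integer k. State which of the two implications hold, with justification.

(⇒) This fails: take k = 13. Then 13 ≡ 2 (mod 11), but 13³ = 2197 ≡ 19 (mod 22), not 8.

(⇐) Conversely, the residues r modulo 22 with r³ ≡ 8 (mod 22) are exactly {2}, and each is ≡ 2 (mod 11).

Only the reverse direction holds.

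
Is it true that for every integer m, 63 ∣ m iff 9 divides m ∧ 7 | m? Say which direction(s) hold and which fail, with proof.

Forward direction. If 63 ∣ m, write m = 63q. Since 63 = 7·9, m = 9·(7q), so 9 ∣ m; and since 63 = 9·7, m = 7·(9q), so 7 ∣ m.

Converse. Suppose 9 ∣ m and 7 ∣ m. Any common multiple of 9 and 7 is a multiple of their lcm; here gcd(9, 7) = 1, so lcm(9, 7) = 9·7 = 63, so 63 ∣ m.

Both implications hold.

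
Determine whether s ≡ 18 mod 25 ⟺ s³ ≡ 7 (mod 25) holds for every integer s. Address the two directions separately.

[⇒] Suppose s ≡ 18 mod 25. Write s = 25j + 18. Then (25j + 18)³ = 15625j³ + 33750j² + 24300j + 5832 = 25(625j³ + 1350j² + 972j + 233) + 7, so s³ ≡ 7 (mod 25).

[⇐] Conversely, suppose s³ ≡ 7 (mod 25). The only residue r in {0, …, 24} with r³ ≡ 7 (mod 25) is r = 18, so s ≡ 18 (mod 25).

Both directions hold.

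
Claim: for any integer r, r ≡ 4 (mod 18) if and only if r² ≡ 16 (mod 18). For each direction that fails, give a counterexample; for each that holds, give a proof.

The forward direction holds; the converse fails.

(⇒) Suppose r ≡ 4 (mod 18). Write r = 18j + 4. Then (18j + 4)² = 324j² + 144j + 16 = 18(18j² + 8j) + 16, so r² ≡ 16 (mod 18).

(⇐) This fails: take r = 14. Then 14² = 196 ≡ 16 (mod 18), yet 14 ≡ 14 (mod 18), not 4.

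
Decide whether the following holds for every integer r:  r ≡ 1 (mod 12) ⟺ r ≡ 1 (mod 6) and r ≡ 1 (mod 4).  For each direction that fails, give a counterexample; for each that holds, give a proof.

(⇒) Suppose r ≡ 1 (mod 12); write r = 12j + 1. Since 6 ∣ 12, reducing mod 6 gives r ≡ 1 (mod 6); since 4 ∣ 12, reducing mod 4 gives r ≡ 1 (mod 4).

(⇐) Conversely, if r ≡ 1 (mod 6) and r ≡ 1 (mod 4), then by the Chinese remainder theorem r ≡ 1 (mod 12). This is exactly r ≡ 1 (mod 12).

The biconditional holds.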